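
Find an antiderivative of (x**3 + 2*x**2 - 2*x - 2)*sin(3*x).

-x**3*cos(3*x)/3 + x**2*sin(3*x)/3 - 2*x**2*cos(3*x)/3 + 4*x*sin(3*x)/9 + 8*x*cos(3*x)/9 - 8*sin(3*x)/27 + 22*cos(3*x)/27 + C

Use integration by parts with u = x**3 + 2*x**2 - 2*x - 2, dv = sin(3*x) dx, so v = -cos(3*x)/3.
Apply parts 3 times (tabular method): alternate signs, differentiate u down to 0, integrate dv up.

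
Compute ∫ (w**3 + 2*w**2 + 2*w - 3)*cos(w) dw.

w**3*sin(w) + 2*w**2*sin(w) + 3*w**2*cos(w) - 4*w*sin(w) + 4*w*cos(w) - 7*sin(w) - 4*cos(w) + C

Use integration by parts with u = w**3 + 2*w**2 + 2*w - 3, dv = cos(w) dw, so v = sin(w).
Apply parts 3 times (tabular method): alternate signs, differentiate u down to 0, integrate dv up.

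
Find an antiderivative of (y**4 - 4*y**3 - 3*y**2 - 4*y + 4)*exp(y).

Use integration by parts with u = y**4 - 4*y**3 - 3*y**2 - 4*y + 4, dv = exp(y) dy, so v = exp(y).
Apply parts 4 times (tabular method): alternate signs, differentiate u down to 0, integrate dv up.

(y**4 - 8*y**3 + 21*y**2 - 46*y + 50)*exp(y) + C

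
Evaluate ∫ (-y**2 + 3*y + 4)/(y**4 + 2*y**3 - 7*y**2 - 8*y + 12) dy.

Factor the denominator: (y - 2)*(y - 1)*(y + 2)*(y + 3).
Partial-fraction decomposition: 7/(10*(y + 3)) - 1/(2*(y + 2)) - 1/(2*(y - 1)) + 3/(10*(y - 2)).
Integrate each term: A/(y−a) contributes A·log|y−a|.

3*log(y - 2)/10 + 7*log(y + 3)/10 - log(y**2 + y - 2)/2 + C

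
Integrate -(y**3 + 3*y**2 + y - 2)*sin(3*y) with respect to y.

y**3*cos(3*y)/3 - y**2*sin(3*y)/3 + y**2*cos(3*y) - 2*y*sin(3*y)/3 + y*cos(3*y)/9 - sin(3*y)/27 - 8*cos(3*y)/9 + C

Use integration by parts with u = y**3 + 3*y**2 + y - 2, dv = -sin(3*y) dy, so v = cos(3*y)/3.
Apply parts 3 times (tabular method): alternate signs, differentiate u down to 0, integrate dv up.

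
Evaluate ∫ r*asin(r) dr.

Use integration by parts with u = arcsin(r), dv = r dr.
Then du = 1/sqrt(-r**2 + 1) dr.

r**2*asin(r)/2 + r*sqrt(-r**2 + 1)/4 - asin(r)/4 + C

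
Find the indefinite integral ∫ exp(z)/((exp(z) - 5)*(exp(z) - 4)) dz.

Let u = e^z, du = e^z dz.
The integral becomes ∫ du/((u-5)(u-4)); decompose into partial fractions.

log(exp(z) - 5) - log(exp(z) - 4) + C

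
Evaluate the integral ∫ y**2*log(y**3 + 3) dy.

y**3*log(y**3 + 3)/3 - y**3/3 + log(y**3 + 3) + C

Let u = y**3 + 3, so du = (3*y**2) dy.
The integral becomes (1/3)·∫ log(u) du; integrate by parts with u′=log(u), dv′=du.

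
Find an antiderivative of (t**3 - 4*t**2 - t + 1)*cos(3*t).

t**3*sin(3*t)/3 - 4*t**2*sin(3*t)/3 + t**2*cos(3*t)/3 - 5*t*sin(3*t)/9 - 8*t*cos(3*t)/9 + 17*sin(3*t)/27 - 5*cos(3*t)/27 + C

Use integration by parts with u = t**3 - 4*t**2 - t + 1, dv = cos(3*t) dt, so v = sin(3*t)/3.
Apply parts 3 times (tabular method): alternate signs, differentiate u down to 0, integrate dv up.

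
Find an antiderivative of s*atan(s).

Use integration by parts with u = arctan(s), dv = s ds.
Then du = 1/(s**2 + 1) ds.

s**2*atan(s)/2 - s/2 + atan(s)/2 + C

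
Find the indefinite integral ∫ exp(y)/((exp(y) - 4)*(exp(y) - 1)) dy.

log(exp(y) - 4)/3 - log(exp(y) - 1)/3 + C

Let u = e^y, du = e^y dy.
The integral becomes ∫ du/((u-4)(u-1)); decompose into partial fractions.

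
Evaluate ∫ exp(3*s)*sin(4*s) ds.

3*exp(3*s)*sin(4*s)/25 - 4*exp(3*s)*cos(4*s)/25 + C

Let I denote the integral. Integrate by parts with u = sin(4*s), dv = exp(3*s) ds, so v = exp(3*s)/3: I = exp(3*s)*sin(4*s)/3 − (4/3)·∫ exp(3*s)*cos(4*s) ds.
Apply parts again with u = cos(4*s), dv = exp(3*s) ds: ∫ exp(3*s)*cos(4*s) ds = exp(3*s)*cos(4*s)/3 + (4/3)·I. Substituting back brings back I: I = exp(3*s)*sin(4*s)/3 - 4*exp(3*s)*cos(4*s)/9 − (16/9)·I.
Solving for I: (1 + 16/9)·I equals the remaining terms, so I = (9/25)·(exp(3*s)*sin(4*s)/3 - 4*exp(3*s)*cos(4*s)/9).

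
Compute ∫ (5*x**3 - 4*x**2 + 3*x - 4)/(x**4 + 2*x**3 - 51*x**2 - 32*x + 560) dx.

134*log(x - 5)/27 - 3*log(x - 4) - 50*log(x + 4)/27 + 44*log(x + 7)/9 + C

Factor the denominator: (x - 5)*(x - 4)*(x + 4)*(x + 7).
Partial-fraction decomposition: 44/(9*(x + 7)) - 50/(27*(x + 4)) - 3/(x - 4) + 134/(27*(x - 5)).
Integrate each term: A/(x−a) contributes A·log|x−a|.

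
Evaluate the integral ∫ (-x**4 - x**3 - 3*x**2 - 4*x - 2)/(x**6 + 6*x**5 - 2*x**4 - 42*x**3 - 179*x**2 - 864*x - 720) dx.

-193*log(x - 4)/4500 + log(x + 1)/600 - 113*log(x + 4)/300 + 557*log(x + 5)/1224 - 79*log(x**2 + 9)/4250 - 247*atan(x/3)/12750 + C

Factor the denominator: (x - 4)*(x + 1)*(x + 4)*(x + 5)*(x**2 + 9).
Partial-fraction decomposition: -(158*x + 247)/(4250*(x**2 + 9)) + 557/(1224*(x + 5)) - 113/(300*(x + 4)) + 1/(600*(x + 1)) - 193/(4500*(x - 4)).
Integrate each term; A/(x−a) gives A·log|x−a|; the (Bx+D)/(x²+p²) term gives a log and an atan.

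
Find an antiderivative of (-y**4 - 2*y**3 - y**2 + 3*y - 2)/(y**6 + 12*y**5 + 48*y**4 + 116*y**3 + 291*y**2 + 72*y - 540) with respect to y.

Factor the denominator: (y - 1)*(y + 2)*(y + 5)*(y + 6)*(y**2 + 9).
Partial-fraction decomposition: -(1433*y - 552)/(19890*(y**2 + 9)) + 46/(63*(y + 6)) - 139/(204*(y + 5)) + 1/(39*(y + 2)) - 1/(420*(y - 1)).
Integrate each term; A/(y−a) gives A·log|y−a|; the (By+D)/(y²+p²) term gives a log and an atan.

-log(y - 1)/420 + log(y + 2)/39 - 139*log(y + 5)/204 + 46*log(y + 6)/63 - 1433*log(y**2 + 9)/39780 + 92*atan(y/3)/9945 + C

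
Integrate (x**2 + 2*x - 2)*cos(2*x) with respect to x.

x**2*sin(2*x)/2 + x*sin(2*x) + x*cos(2*x)/2 - 5*sin(2*x)/4 + cos(2*x)/2 + C

Use integration by parts with u = x**2 + 2*x - 2, dv = cos(2*x) dx, so v = sin(2*x)/2.
Apply parts 2 times (tabular method): alternate signs, differentiate u down to 0, integrate dv up.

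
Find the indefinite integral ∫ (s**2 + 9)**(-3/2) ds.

s/(9*sqrt(s**2 + 9)) + C

Substitute s = 3·tan(θ), so ds = 3·sec(θ)^2 dθ and the radical becomes sqrt(s**2 + 9) = 3·sec(θ) by the Pythagorean identity.
Integrate the resulting trig expression in θ, then back-substitute tan(θ) = s/3, sec(θ) = sqrt(s**2 + 9)/3 (absorbing any constant into C).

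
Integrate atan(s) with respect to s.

Use integration by parts with u = arctan(s), dv = ds.
Then du = 1/(s**2 + 1) ds.

s*atan(s) - log(s**2 + 1)/2 + C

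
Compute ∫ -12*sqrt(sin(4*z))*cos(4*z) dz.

-2*sin(4*z)**(3/2) + C

Let u = sin(4*z), so du = (4*cos(4*z)) dz.
Rewriting, the integral becomes -3·∫ √u du = -3·(2/3)u^(3/2).
Substituting back, u = sin(4*z).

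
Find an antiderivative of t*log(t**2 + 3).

Let u = t**2 + 3, so du = (2*t) dt.
The integral becomes (1/2)·∫ log(u) du; integrate by parts with u′=log(u), dv′=du.

t**2*log(t**2 + 3)/2 - t**2/2 + 3*log(t**2 + 3)/2 + C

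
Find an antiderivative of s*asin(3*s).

Use integration by parts with u = arcsin(3*s), dv = s ds.
Then du = 3/sqrt(-9*s**2 + 1) ds.

s**2*asin(3*s)/2 + s*sqrt(-9*s**2 + 1)/12 - asin(3*s)/36 + C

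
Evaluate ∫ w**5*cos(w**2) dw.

w**4*sin(w**2)/2 + w**2*cos(w**2) - sin(w**2) + C

Let u = w², du = 2w dw; rewrite as (1/2)∫ u^2·cos(1u) du.
Now integrate by parts 2 times.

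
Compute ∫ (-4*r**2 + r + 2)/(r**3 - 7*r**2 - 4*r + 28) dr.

-187*log(r - 7)/45 + 3*log(r - 2)/5 - 4*log(r + 2)/9 + C

Factor the denominator: (r - 7)*(r - 2)*(r + 2).
Partial-fraction decomposition: -4/(9*(r + 2)) + 3/(5*(r - 2)) - 187/(45*(r - 7)).
Integrate each term: A/(r−a) contributes A·log|r−a|.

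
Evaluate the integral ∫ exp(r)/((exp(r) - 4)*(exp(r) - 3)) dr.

Let u = e^r, du = e^r dr.
The integral becomes ∫ du/((u-4)(u-3)); decompose into partial fractions.

log(exp(r) - 4) - log(exp(r) - 3) + C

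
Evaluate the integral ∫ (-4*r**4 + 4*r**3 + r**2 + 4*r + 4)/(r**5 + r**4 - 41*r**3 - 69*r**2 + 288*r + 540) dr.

Factor the denominator: (r - 6)*(r - 3)*(r + 2)*(r + 3)*(r + 5).
Partial-fraction decomposition: -997/(176*(r + 5)) + 431/(108*(r + 3)) - 4/(5*(r + 2)) + 191/(720*(r - 3)) - 532/(297*(r - 6)).
Integrate each term: A/(r−a) contributes A·log|r−a|.

-532*log(r - 6)/297 + 191*log(r - 3)/720 - 4*log(r + 2)/5 + 431*log(r + 3)/108 - 997*log(r + 5)/176 + C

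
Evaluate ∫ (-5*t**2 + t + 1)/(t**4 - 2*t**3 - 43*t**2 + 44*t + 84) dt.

-237*log(t - 7)/520 + 17*log(t - 2)/120 - log(t + 1)/24 + 37*log(t + 6)/104 + C

Factor the denominator: (t - 7)*(t - 2)*(t + 1)*(t + 6).
Partial-fraction decomposition: 37/(104*(t + 6)) - 1/(24*(t + 1)) + 17/(120*(t - 2)) - 237/(520*(t - 7)).
Integrate each term: A/(t−a) contributes A·log|t−a|.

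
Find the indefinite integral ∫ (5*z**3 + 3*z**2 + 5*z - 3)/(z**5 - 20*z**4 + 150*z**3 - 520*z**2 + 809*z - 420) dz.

947*log(z - 7)/72 - 361*log(z - 5)/8 + 385*log(z - 4)/9 - 87*log(z - 3)/8 + 5*log(z - 1)/72 + C

Factor the denominator: (z - 7)*(z - 5)*(z - 4)*(z - 3)*(z - 1).
Partial-fraction decomposition: 5/(72*(z - 1)) - 87/(8*(z - 3)) + 385/(9*(z - 4)) - 361/(8*(z - 5)) + 947/(72*(z - 7)).
Integrate each term: A/(z−a) contributes A·log|z−a|.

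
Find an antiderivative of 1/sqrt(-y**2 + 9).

Substitute y = 3·sin(θ), so dy = 3·cos(θ) dθ and the radical becomes sqrt(-y**2 + 9) = 3·cos(θ) by the Pythagorean identity.
Integrate the resulting trig expression in θ, then back-substitute θ = asin(y/3), sin(θ) = y/3, cos(θ) = sqrt(-y**2 + 9)/3 (absorbing any constant into C).

asin(y/3) + C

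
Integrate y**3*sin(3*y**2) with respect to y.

Let u = y², du = 2y dy; rewrite as (1/2)∫ u^1·sin(3u) du.
Now integrate by parts 1 time.

-y**2*cos(3*y**2)/6 + sin(3*y**2)/18 + C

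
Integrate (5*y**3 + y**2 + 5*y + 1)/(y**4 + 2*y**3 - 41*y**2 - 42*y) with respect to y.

-log(y)/42 + 1147*log(y - 6)/546 - 4*log(y + 1)/21 + 850*log(y + 7)/273 + C

Factor the denominator: y*(y - 6)*(y + 1)*(y + 7).
Partial-fraction decomposition: 850/(273*(y + 7)) - 4/(21*(y + 1)) + 1147/(546*(y - 6)) - 1/(42*y).
Integrate each term: A/(y−a) contributes A·log|y−a|.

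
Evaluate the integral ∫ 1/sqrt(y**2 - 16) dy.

Substitute y = 4·sec(θ), so dy = 4·sec(θ)*tan(θ) dθ and the radical becomes sqrt(y**2 - 16) = 4·tan(θ) by the Pythagorean identity.
Integrate the resulting trig expression in θ, then back-substitute sec(θ) = y/4, tan(θ) = sqrt(y**2 - 16)/4 (absorbing any constant into C).

log(y + sqrt(y**2 - 16)) + C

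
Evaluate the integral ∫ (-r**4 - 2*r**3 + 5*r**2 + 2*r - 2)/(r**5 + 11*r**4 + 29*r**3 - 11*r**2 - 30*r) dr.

log(r)/15 + log(r - 1)/42 + log(r + 1)/20 + 131*log(r + 5)/60 - 349*log(r + 6)/105 + C

Factor the denominator: r*(r - 1)*(r + 1)*(r + 5)*(r + 6).
Partial-fraction decomposition: -349/(105*(r + 6)) + 131/(60*(r + 5)) + 1/(20*(r + 1)) + 1/(42*(r - 1)) + 1/(15*r).
Integrate each term: A/(r−a) contributes A·log|r−a|.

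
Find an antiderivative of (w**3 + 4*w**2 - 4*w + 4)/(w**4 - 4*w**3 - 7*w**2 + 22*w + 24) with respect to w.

58*log(w - 4)/15 - 11*log(w - 3)/4 + 11*log(w + 1)/20 - 2*log(w + 2)/3 + C

Factor the denominator: (w - 4)*(w - 3)*(w + 1)*(w + 2).
Partial-fraction decomposition: -2/(3*(w + 2)) + 11/(20*(w + 1)) - 11/(4*(w - 3)) + 58/(15*(w - 4)).
Integrate each term: A/(w−a) contributes A·log|w−a|.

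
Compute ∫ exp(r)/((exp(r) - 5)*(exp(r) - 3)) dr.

Let u = e^r, du = e^r dr.
The integral becomes ∫ du/((u-3)(u-5)); decompose into partial fractions.

log(exp(r) - 5)/2 - log(exp(r) - 3)/2 + C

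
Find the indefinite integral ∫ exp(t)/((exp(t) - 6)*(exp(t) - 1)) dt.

Let u = e^t, du = e^t dt.
The integral becomes ∫ du/((u-1)(u-6)); decompose into partial fractions.

log(exp(t) - 6)/5 - log(exp(t) - 1)/5 + C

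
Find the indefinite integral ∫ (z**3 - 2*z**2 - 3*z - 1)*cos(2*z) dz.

Use integration by parts with u = z**3 - 2*z**2 - 3*z - 1, dv = cos(2*z) dz, so v = sin(2*z)/2.
Apply parts 3 times (tabular method): alternate signs, differentiate u down to 0, integrate dv up.

z**3*sin(2*z)/2 - z**2*sin(2*z) + 3*z**2*cos(2*z)/4 - 9*z*sin(2*z)/4 - z*cos(2*z) - 9*cos(2*z)/8 + C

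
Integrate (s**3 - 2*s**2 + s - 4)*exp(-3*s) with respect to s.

(-9*s**3 + 9*s**2 - 3*s + 35)*exp(-3*s)/27 + C

Use integration by parts with u = s**3 - 2*s**2 + s - 4, dv = exp(-3*s) ds, so v = -exp(-3*s)/3.
Apply parts 3 times (tabular method): alternate signs, differentiate u down to 0, integrate dv up.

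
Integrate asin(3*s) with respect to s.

Use integration by parts with u = arcsin(3*s), dv = ds.
Then du = 3/sqrt(-9*s**2 + 1) ds.

s*asin(3*s) + sqrt(-9*s**2 + 1)/3 + C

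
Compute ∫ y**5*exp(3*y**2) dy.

(9*y**4 - 6*y**2 + 2)*exp(3*y**2)/54 + C

Let u = y², du = 2y dy; rewrite as (1/2)∫ u^2·exp(3u) du.
Now integrate by parts 2 times.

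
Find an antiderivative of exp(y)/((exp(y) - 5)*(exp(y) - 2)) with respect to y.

log(exp(y) - 5)/3 - log(exp(y) - 2)/3 + C

Let u = e^y, du = e^y dy.
The integral becomes ∫ du/((u-2)(u-5)); decompose into partial fractions.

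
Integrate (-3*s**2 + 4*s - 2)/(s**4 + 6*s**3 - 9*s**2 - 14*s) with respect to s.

Factor the denominator: s*(s - 2)*(s + 1)*(s + 7).
Partial-fraction decomposition: 59/(126*(s + 7)) - 1/(2*(s + 1)) - 1/(9*(s - 2)) + 1/(7*s).
Integrate each term: A/(s−a) contributes A·log|s−a|.

log(s)/7 - log(s - 2)/9 - log(s + 1)/2 + 59*log(s + 7)/126 + C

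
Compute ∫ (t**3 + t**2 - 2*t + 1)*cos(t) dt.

Use integration by parts with u = t**3 + t**2 - 2*t + 1, dv = cos(t) dt, so v = sin(t).
Apply parts 3 times (tabular method): alternate signs, differentiate u down to 0, integrate dv up.

t**3*sin(t) + t**2*sin(t) + 3*t**2*cos(t) - 8*t*sin(t) + 2*t*cos(t) - sin(t) - 8*cos(t) + C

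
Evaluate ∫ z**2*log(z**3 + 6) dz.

z**3*log(z**3 + 6)/3 - z**3/3 + 2*log(z**3 + 6) + C

Let u = z**3 + 6, so du = (3*z**2) dz.
The integral becomes (1/3)·∫ log(u) du; integrate by parts with u′=log(u), dv′=du.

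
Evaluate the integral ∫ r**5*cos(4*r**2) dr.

Let u = r², du = 2r dr; rewrite as (1/2)∫ u^2·cos(4u) du.
Now integrate by parts 2 times.

r**4*sin(4*r**2)/8 + r**2*cos(4*r**2)/16 - sin(4*r**2)/64 + C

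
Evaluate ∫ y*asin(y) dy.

Use integration by parts with u = arcsin(y), dv = y dy.
Then du = 1/sqrt(-y**2 + 1) dy.

y**2*asin(y)/2 + y*sqrt(-y**2 + 1)/4 - asin(y)/4 + C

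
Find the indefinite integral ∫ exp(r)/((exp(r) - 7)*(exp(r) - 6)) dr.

log(exp(r) - 7) - log(exp(r) - 6) + C

Let u = e^r, du = e^r dr.
The integral becomes ∫ du/((u-6)(u-7)); decompose into partial fractions.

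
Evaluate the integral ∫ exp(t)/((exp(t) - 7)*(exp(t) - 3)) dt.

Let u = e^t, du = e^t dt.
The integral becomes ∫ du/((u-7)(u-3)); decompose into partial fractions.

log(exp(t) - 7)/4 - log(exp(t) - 3)/4 + C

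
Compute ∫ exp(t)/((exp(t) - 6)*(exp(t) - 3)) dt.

log(exp(t) - 6)/3 - log(exp(t) - 3)/3 + C

Let u = e^t, du = e^t dt.
The integral becomes ∫ du/((u-6)(u-3)); decompose into partial fractions.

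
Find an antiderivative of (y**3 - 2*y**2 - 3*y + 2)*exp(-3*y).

(-9*y**3 + 9*y**2 + 33*y - 7)*exp(-3*y)/27 + C

Use integration by parts with u = y**3 - 2*y**2 - 3*y + 2, dv = exp(-3*y) dy, so v = -exp(-3*y)/3.
Apply parts 3 times (tabular method): alternate signs, differentiate u down to 0, integrate dv up.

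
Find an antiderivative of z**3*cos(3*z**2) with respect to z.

Let u = z², du = 2z dz; rewrite as (1/2)∫ u^1·cos(3u) du.
Now integrate by parts 1 time.

z**2*sin(3*z**2)/6 + cos(3*z**2)/18 + C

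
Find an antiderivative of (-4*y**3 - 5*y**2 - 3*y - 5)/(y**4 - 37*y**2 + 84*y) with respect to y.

-5*log(y)/84 - 353*log(y - 4)/44 + 167*log(y - 3)/30 - 1143*log(y + 7)/770 + C

Factor the denominator: y*(y - 4)*(y - 3)*(y + 7).
Partial-fraction decomposition: -1143/(770*(y + 7)) + 167/(30*(y - 3)) - 353/(44*(y - 4)) - 5/(84*y).
Integrate each term: A/(y−a) contributes A·log|y−a|.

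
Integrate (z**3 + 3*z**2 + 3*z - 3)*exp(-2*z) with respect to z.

(-4*z**3 - 18*z**2 - 30*z - 3)*exp(-2*z)/8 + C

Use integration by parts with u = z**3 + 3*z**2 + 3*z - 3, dv = exp(-2*z) dz, so v = -exp(-2*z)/2.
Apply parts 3 times (tabular method): alternate signs, differentiate u down to 0, integrate dv up.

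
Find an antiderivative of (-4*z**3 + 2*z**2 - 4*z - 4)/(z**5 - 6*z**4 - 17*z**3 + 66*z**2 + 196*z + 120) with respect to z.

-205*log(z - 6)/112 + 79*log(z - 5)/49 + log(z + 1)/7 + 59*log(z + 2)/784 + 11/(14*z + 28) + C

Factor the denominator: (z - 6)*(z - 5)*(z + 1)*(z + 2)**2.
Partial-fraction decomposition: 59/(784*(z + 2)) - 11/(14*(z + 2)**2) + 1/(7*(z + 1)) + 79/(49*(z - 5)) - 205/(112*(z - 6)).
Integrate each term; A/(z−a) gives A·log|z−a|; A/(z−a)² gives −A/(z−a).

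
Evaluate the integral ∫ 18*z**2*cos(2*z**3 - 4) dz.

Let u = 2*z**3 - 4, so du = (6*z**2) dz.
Rewriting, the integral becomes 3·∫ cos(u) du = 3·sin(u).
Substituting back, u = 2*z**3 - 4.

3*sin(2*z**3 - 4) + C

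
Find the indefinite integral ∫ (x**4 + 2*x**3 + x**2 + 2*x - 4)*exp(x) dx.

(x**4 - 2*x**3 + 7*x**2 - 12*x + 8)*exp(x) + C

Use integration by parts with u = x**4 + 2*x**3 + x**2 + 2*x - 4, dv = exp(x) dx, so v = exp(x).
Apply parts 4 times (tabular method): alternate signs, differentiate u down to 0, integrate dv up.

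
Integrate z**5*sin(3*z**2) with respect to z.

Let u = z², du = 2z dz; rewrite as (1/2)∫ u^2·sin(3u) du.
Now integrate by parts 2 times.

-z**4*cos(3*z**2)/6 + z**2*sin(3*z**2)/9 + cos(3*z**2)/27 + C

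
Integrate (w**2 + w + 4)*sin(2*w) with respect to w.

-w**2*cos(2*w)/2 + w*sin(2*w)/2 - w*cos(2*w)/2 + sin(2*w)/4 - 7*cos(2*w)/4 + C

Use integration by parts with u = w**2 + w + 4, dv = sin(2*w) dw, so v = -cos(2*w)/2.
Apply parts 2 times (tabular method): alternate signs, differentiate u down to 0, integrate dv up.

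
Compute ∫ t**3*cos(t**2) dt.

Let u = t², du = 2t dt; rewrite as (1/2)∫ u^1·cos(1u) du.
Now integrate by parts 1 time.

t**2*sin(t**2)/2 + cos(t**2)/2 + C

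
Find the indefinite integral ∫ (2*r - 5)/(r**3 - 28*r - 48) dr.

7*log(r - 6)/80 + 9*log(r + 2)/16 - 13*log(r + 4)/20 + C

Factor the denominator: (r - 6)*(r + 2)*(r + 4).
Partial-fraction decomposition: -13/(20*(r + 4)) + 9/(16*(r + 2)) + 7/(80*(r - 6)).
Integrate each term: A/(r−a) contributes A·log|r−a|.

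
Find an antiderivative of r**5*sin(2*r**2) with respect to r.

Let u = r², du = 2r dr; rewrite as (1/2)∫ u^2·sin(2u) du.
Now integrate by parts 2 times.

-r**4*cos(2*r**2)/4 + r**2*sin(2*r**2)/4 + cos(2*r**2)/8 + C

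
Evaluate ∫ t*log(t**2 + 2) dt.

t**2*log(t**2 + 2)/2 - t**2/2 + log(t**2 + 2) + C

Let u = t**2 + 2, so du = (2*t) dt.
The integral becomes (1/2)·∫ log(u) du; integrate by parts with u′=log(u), dv′=du.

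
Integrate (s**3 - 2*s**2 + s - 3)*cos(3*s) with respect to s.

Use integration by parts with u = s**3 - 2*s**2 + s - 3, dv = cos(3*s) ds, so v = sin(3*s)/3.
Apply parts 3 times (tabular method): alternate signs, differentiate u down to 0, integrate dv up.

s**3*sin(3*s)/3 - 2*s**2*sin(3*s)/3 + s**2*cos(3*s)/3 + s*sin(3*s)/9 - 4*s*cos(3*s)/9 - 23*sin(3*s)/27 + cos(3*s)/27 + C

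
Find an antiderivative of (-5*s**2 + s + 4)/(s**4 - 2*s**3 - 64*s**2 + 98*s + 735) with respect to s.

Factor the denominator: (s - 7)*(s - 5)*(s + 3)*(s + 7).
Partial-fraction decomposition: 31/(84*(s + 7)) - 11/(80*(s + 3)) + 29/(48*(s - 5)) - 117/(140*(s - 7)).
Integrate each term: A/(s−a) contributes A·log|s−a|.

-117*log(s - 7)/140 + 29*log(s - 5)/48 - 11*log(s + 3)/80 + 31*log(s + 7)/84 + C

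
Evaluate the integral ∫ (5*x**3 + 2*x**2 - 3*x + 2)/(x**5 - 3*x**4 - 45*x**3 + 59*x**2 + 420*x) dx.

log(x)/210 + 299*log(x - 7)/420 - 19*log(x - 4)/42 + 53*log(x + 3)/210 - 31*log(x + 5)/60 + C

Factor the denominator: x*(x - 7)*(x - 4)*(x + 3)*(x + 5).
Partial-fraction decomposition: -31/(60*(x + 5)) + 53/(210*(x + 3)) - 19/(42*(x - 4)) + 299/(420*(x - 7)) + 1/(210*x).
Integrate each term: A/(x−a) contributes A·log|x−a|.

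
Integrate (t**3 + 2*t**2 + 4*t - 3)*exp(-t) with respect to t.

Use integration by parts with u = t**3 + 2*t**2 + 4*t - 3, dv = exp(-t) dt, so v = -exp(-t).
Apply parts 3 times (tabular method): alternate signs, differentiate u down to 0, integrate dv up.

(-t**3 - 5*t**2 - 14*t - 11)*exp(-t) + C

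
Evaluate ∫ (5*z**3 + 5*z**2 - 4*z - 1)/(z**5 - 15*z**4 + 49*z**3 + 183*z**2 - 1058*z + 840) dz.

Factor the denominator: (z - 7)*(z - 6)*(z - 5)*(z - 1)*(z + 4).
Partial-fraction decomposition: -1/(22*(z + 4)) - 1/(120*(z - 1)) + 81/(8*(z - 5)) - 247/(10*(z - 6)) + 1931/(132*(z - 7)).
Integrate each term: A/(z−a) contributes A·log|z−a|.

1931*log(z - 7)/132 - 247*log(z - 6)/10 + 81*log(z - 5)/8 - log(z - 1)/120 - log(z + 4)/22 + C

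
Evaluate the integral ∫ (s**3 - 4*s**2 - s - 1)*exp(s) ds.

Use integration by parts with u = s**3 - 4*s**2 - s - 1, dv = exp(s) ds, so v = exp(s).
Apply parts 3 times (tabular method): alternate signs, differentiate u down to 0, integrate dv up.

(s**3 - 7*s**2 + 13*s - 14)*exp(s) + C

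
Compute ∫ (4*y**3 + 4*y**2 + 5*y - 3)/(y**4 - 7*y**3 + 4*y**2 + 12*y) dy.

Factor the denominator: y*(y - 6)*(y - 2)*(y + 1).
Partial-fraction decomposition: 8/(21*(y + 1)) - 55/(24*(y - 2)) + 345/(56*(y - 6)) - 1/(4*y).
Integrate each term: A/(y−a) contributes A·log|y−a|.

-log(y)/4 + 345*log(y - 6)/56 - 55*log(y - 2)/24 + 8*log(y + 1)/21 + C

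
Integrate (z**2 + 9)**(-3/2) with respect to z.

Substitute z = 3·tan(θ), so dz = 3·sec(θ)^2 dθ and the radical becomes sqrt(z**2 + 9) = 3·sec(θ) by the Pythagorean identity.
Integrate the resulting trig expression in θ, then back-substitute tan(θ) = z/3, sec(θ) = sqrt(z**2 + 9)/3 (absorbing any constant into C).

z/(9*sqrt(z**2 + 9)) + C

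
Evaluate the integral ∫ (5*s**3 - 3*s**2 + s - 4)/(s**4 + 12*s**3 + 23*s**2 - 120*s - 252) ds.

Factor the denominator: (s - 3)*(s + 2)*(s + 6)*(s + 7).
Partial-fraction decomposition: 1873/(50*(s + 7)) - 599/(18*(s + 6)) + 29/(50*(s + 2)) + 107/(450*(s - 3)).
Integrate each term: A/(s−a) contributes A·log|s−a|.

107*log(s - 3)/450 + 29*log(s + 2)/50 - 599*log(s + 6)/18 + 1873*log(s + 7)/50 + C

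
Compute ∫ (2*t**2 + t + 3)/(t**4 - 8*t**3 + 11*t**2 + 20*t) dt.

3*log(t)/20 + 29*log(t - 5)/15 - 39*log(t - 4)/20 - 2*log(t + 1)/15 + C

Factor the denominator: t*(t - 5)*(t - 4)*(t + 1).
Partial-fraction decomposition: -2/(15*(t + 1)) - 39/(20*(t - 4)) + 29/(15*(t - 5)) + 3/(20*t).
Integrate each term: A/(t−a) contributes A·log|t−a|.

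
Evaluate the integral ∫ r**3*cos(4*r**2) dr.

r**2*sin(4*r**2)/8 + cos(4*r**2)/32 + C

Let u = r², du = 2r dr; rewrite as (1/2)∫ u^1·cos(4u) du.
Now integrate by parts 1 time.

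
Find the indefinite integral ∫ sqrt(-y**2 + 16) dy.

Substitute y = 4·sin(θ), so dy = 4·cos(θ) dθ and the radical becomes sqrt(-y**2 + 16) = 4·cos(θ) by the Pythagorean identity.
Integrate the resulting trig expression in θ, then back-substitute θ = asin(y/4), sin(θ) = y/4, cos(θ) = sqrt(-y**2 + 16)/4 (absorbing any constant into C).

y*sqrt(-y**2 + 16)/2 + 8*asin(y/4) + C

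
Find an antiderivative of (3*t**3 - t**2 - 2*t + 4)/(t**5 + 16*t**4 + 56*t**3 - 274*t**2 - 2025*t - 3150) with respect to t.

43*log(t - 5)/1320 + 5*log(t + 3)/12 - 193*log(t + 5)/20 + 668*log(t + 6)/33 - 265*log(t + 7)/24 + C

Factor the denominator: (t - 5)*(t + 3)*(t + 5)*(t + 6)*(t + 7).
Partial-fraction decomposition: -265/(24*(t + 7)) + 668/(33*(t + 6)) - 193/(20*(t + 5)) + 5/(12*(t + 3)) + 43/(1320*(t - 5)).
Integrate each term: A/(t−a) contributes A·log|t−a|.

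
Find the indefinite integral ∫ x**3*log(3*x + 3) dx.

x**4*log(3*x + 3)/4 - x**4/16 + x**3/12 - x**2/8 + x/4 - log(x + 1)/4 + C

Use integration by parts with u = log(3*x + 3), dv = x**3 dx.
Then du = 3/(3*x + 3) dx and v = x**4/4.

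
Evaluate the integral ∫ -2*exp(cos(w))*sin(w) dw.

Let u = cos(w), so du = (-sin(w)) dw.
Rewriting, the integral becomes 2·∫ e^u du = 2·e^u.
Substituting back, u = cos(w).

2*exp(cos(w)) + C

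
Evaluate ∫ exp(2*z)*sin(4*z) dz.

Let I denote the integral. Integrate by parts with u = sin(4*z), dv = exp(2*z) dz, so v = exp(2*z)/2: I = exp(2*z)*sin(4*z)/2 − 2·∫ exp(2*z)*cos(4*z) dz.
Apply parts again with u = cos(4*z), dv = exp(2*z) dz: ∫ exp(2*z)*cos(4*z) dz = exp(2*z)*cos(4*z)/2 + 2·I. Substituting back brings back I: I = exp(2*z)*sin(4*z)/2 - exp(2*z)*cos(4*z) − 4·I.
Solving for I: (1 + 4)·I equals the remaining terms, so I = (1/5)·(exp(2*z)*sin(4*z)/2 - exp(2*z)*cos(4*z)).

exp(2*z)*sin(4*z)/10 - exp(2*z)*cos(4*z)/5 + C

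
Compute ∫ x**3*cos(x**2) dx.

Let u = x², du = 2x dx; rewrite as (1/2)∫ u^1·cos(1u) du.
Now integrate by parts 1 time.

x**2*sin(x**2)/2 + cos(x**2)/2 + C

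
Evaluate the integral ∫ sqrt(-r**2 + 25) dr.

r*sqrt(-r**2 + 25)/2 + 25*asin(r/5)/2 + C

Substitute r = 5·sin(θ), so dr = 5·cos(θ) dθ and the radical becomes sqrt(-r**2 + 25) = 5·cos(θ) by the Pythagorean identity.
Integrate the resulting trig expression in θ, then back-substitute θ = asin(r/5), sin(θ) = r/5, cos(θ) = sqrt(-r**2 + 25)/5 (absorbing any constant into C).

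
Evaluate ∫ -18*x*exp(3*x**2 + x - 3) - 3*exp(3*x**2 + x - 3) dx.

-3*exp(3*x**2 + x - 3) + C

Let u = 3*x**2 + x - 3, so du = (6*x + 1) dx.
Rewriting, the integral becomes -3·∫ e^u du = -3·e^u.
Substituting back, u = 3*x**2 + x - 3.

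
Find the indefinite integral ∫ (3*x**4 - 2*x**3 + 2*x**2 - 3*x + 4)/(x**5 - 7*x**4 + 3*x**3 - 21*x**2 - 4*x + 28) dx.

Factor the denominator: (x - 7)*(x - 1)*(x + 1)*(x**2 + 4).
Partial-fraction decomposition: (79*x + 288)/(265*(x**2 + 4)) + 7/(40*(x + 1)) - 1/(15*(x - 1)) + 3299/(1272*(x - 7)).
Integrate each term; A/(x−a) gives A·log|x−a|; the (Bx+D)/(x²+p²) term gives a log and an atan.

3299*log(x - 7)/1272 - log(x - 1)/15 + 7*log(x + 1)/40 + 79*log(x**2 + 4)/530 + 144*atan(x/2)/265 + C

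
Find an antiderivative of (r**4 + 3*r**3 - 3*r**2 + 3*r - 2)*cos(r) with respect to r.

r**4*sin(r) + 3*r**3*sin(r) + 4*r**3*cos(r) - 15*r**2*sin(r) + 9*r**2*cos(r) - 15*r*sin(r) - 30*r*cos(r) + 28*sin(r) - 15*cos(r) + C

Use integration by parts with u = r**4 + 3*r**3 - 3*r**2 + 3*r - 2, dv = cos(r) dr, so v = sin(r).
Apply parts 4 times (tabular method): alternate signs, differentiate u down to 0, integrate dv up.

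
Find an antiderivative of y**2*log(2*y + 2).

y**3*log(2*y + 2)/3 - y**3/9 + y**2/6 - y/3 + log(y + 1)/3 + C

Use integration by parts with u = log(2*y + 2), dv = y**2 dy.
Then du = 2/(2*y + 2) dy and v = y**3/3.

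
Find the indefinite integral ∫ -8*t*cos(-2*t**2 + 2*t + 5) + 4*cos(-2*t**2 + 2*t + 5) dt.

Let u = 2*t**2 - 2*t - 5, so du = (4*t - 2) dt.
Rewriting, the integral becomes -2·∫ cos(u) du = -2·sin(u).
Substituting back, u = 2*t**2 - 2*t - 5.

2*sin(-2*t**2 + 2*t + 5) + C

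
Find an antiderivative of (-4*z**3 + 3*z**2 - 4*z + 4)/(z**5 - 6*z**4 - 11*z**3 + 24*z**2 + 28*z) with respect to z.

Factor the denominator: z*(z - 7)*(z - 2)*(z + 1)*(z + 2).
Partial-fraction decomposition: 7/(9*(z + 2)) - 5/(8*(z + 1)) + 1/(5*(z - 2)) - 1249/(2520*(z - 7)) + 1/(7*z).
Integrate each term: A/(z−a) contributes A·log|z−a|.

log(z)/7 - 1249*log(z - 7)/2520 + log(z - 2)/5 - 5*log(z + 1)/8 + 7*log(z + 2)/9 + C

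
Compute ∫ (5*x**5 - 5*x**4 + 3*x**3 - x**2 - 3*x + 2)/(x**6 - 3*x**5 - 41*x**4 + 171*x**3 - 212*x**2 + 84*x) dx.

Factor the denominator: x*(x - 6)*(x - 2)*(x - 1)**2*(x + 7).
Partial-fraction decomposition: 32365/(17472*(x + 7)) + 363/(1600*(x - 1)) + 1/(40*(x - 1)**2) - 4/(3*(x - 2)) + 8249/(1950*(x - 6)) + 1/(42*x).
Integrate each term; A/(x−a) gives A·log|x−a|; A/(x−a)² gives −A/(x−a).

log(x)/42 + 8249*log(x - 6)/1950 - 4*log(x - 2)/3 + 363*log(x - 1)/1600 + 32365*log(x + 7)/17472 - 1/(40*x - 40) + C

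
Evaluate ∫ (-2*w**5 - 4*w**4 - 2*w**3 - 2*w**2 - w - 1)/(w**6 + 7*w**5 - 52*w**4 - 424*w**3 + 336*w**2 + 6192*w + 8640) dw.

-21247*log(w - 6)/11520 + 9056*log(w - 5)/7623 + 9*log(w + 2)/1792 - 1123*log(w + 4)/720 + 14711*log(w + 6)/69696 - 10733/(1056*w + 6336) + C

Factor the denominator: (w - 6)*(w - 5)*(w + 2)*(w + 4)*(w + 6)**2.
Partial-fraction decomposition: 14711/(69696*(w + 6)) + 10733/(1056*(w + 6)**2) - 1123/(720*(w + 4)) + 9/(1792*(w + 2)) + 9056/(7623*(w - 5)) - 21247/(11520*(w - 6)).
Integrate each term; A/(w−a) gives A·log|w−a|; A/(w−a)² gives −A/(w−a).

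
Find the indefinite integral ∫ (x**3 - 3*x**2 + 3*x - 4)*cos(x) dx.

Use integration by parts with u = x**3 - 3*x**2 + 3*x - 4, dv = cos(x) dx, so v = sin(x).
Apply parts 3 times (tabular method): alternate signs, differentiate u down to 0, integrate dv up.

x**3*sin(x) - 3*x**2*sin(x) + 3*x**2*cos(x) - 3*x*sin(x) - 6*x*cos(x) + 2*sin(x) - 3*cos(x) + C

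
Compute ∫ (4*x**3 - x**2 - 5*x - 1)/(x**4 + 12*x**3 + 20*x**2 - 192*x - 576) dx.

Factor the denominator: (x - 4)*(x + 4)*(x + 6)**2.
Partial-fraction decomposition: -209/(50*(x + 6)) - 871/(20*(x + 6)**2) + 253/(32*(x + 4)) + 219/(800*(x - 4)).
Integrate each term; A/(x−a) gives A·log|x−a|; A/(x−a)² gives −A/(x−a).

219*log(x - 4)/800 + 253*log(x + 4)/32 - 209*log(x + 6)/50 + 871/(20*x + 120) + C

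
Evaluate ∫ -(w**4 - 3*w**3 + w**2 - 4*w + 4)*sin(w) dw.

Use integration by parts with u = w**4 - 3*w**3 + w**2 - 4*w + 4, dv = -sin(w) dw, so v = cos(w).
Apply parts 4 times (tabular method): alternate signs, differentiate u down to 0, integrate dv up.

w**4*cos(w) - 4*w**3*sin(w) - 3*w**3*cos(w) + 9*w**2*sin(w) - 11*w**2*cos(w) + 22*w*sin(w) + 14*w*cos(w) - 14*sin(w) + 26*cos(w) + C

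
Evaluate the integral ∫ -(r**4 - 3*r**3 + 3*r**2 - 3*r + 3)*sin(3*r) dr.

Use integration by parts with u = r**4 - 3*r**3 + 3*r**2 - 3*r + 3, dv = -sin(3*r) dr, so v = cos(3*r)/3.
Apply parts 4 times (tabular method): alternate signs, differentiate u down to 0, integrate dv up.

r**4*cos(3*r)/3 - 4*r**3*sin(3*r)/9 - r**3*cos(3*r) + r**2*sin(3*r) + 5*r**2*cos(3*r)/9 - 10*r*sin(3*r)/27 - r*cos(3*r)/3 + sin(3*r)/9 + 71*cos(3*r)/81 + C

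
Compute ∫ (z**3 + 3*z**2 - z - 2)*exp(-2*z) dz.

(-4*z**3 - 18*z**2 - 14*z + 1)*exp(-2*z)/8 + C

Use integration by parts with u = z**3 + 3*z**2 - z - 2, dv = exp(-2*z) dz, so v = -exp(-2*z)/2.
Apply parts 3 times (tabular method): alternate signs, differentiate u down to 0, integrate dv up.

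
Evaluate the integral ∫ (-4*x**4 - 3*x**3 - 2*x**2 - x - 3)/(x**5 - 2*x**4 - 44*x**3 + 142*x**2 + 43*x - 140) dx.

Factor the denominator: (x - 5)*(x - 4)*(x - 1)*(x + 1)*(x + 7).
Partial-fraction decomposition: -8669/(6336*(x + 7)) + 1/(72*(x + 1)) - 13/(192*(x - 1)) + 251/(33*(x - 4)) - 2933/(288*(x - 5)).
Integrate each term: A/(x−a) contributes A·log|x−a|.

-2933*log(x - 5)/288 + 251*log(x - 4)/33 - 13*log(x - 1)/192 + log(x + 1)/72 - 8669*log(x + 7)/6336 + C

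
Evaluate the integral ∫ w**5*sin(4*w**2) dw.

Let u = w², du = 2w dw; rewrite as (1/2)∫ u^2·sin(4u) du.
Now integrate by parts 2 times.

-w**4*cos(4*w**2)/8 + w**2*sin(4*w**2)/16 + cos(4*w**2)/64 + C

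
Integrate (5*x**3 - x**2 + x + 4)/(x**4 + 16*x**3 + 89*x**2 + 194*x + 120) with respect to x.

-log(x + 1)/20 + 56*log(x + 4) - 651*log(x + 5)/4 + 559*log(x + 6)/5 + C

Factor the denominator: (x + 1)*(x + 4)*(x + 5)*(x + 6).
Partial-fraction decomposition: 559/(5*(x + 6)) - 651/(4*(x + 5)) + 56/(x + 4) - 1/(20*(x + 1)).
Integrate each term: A/(x−a) contributes A·log|x−a|.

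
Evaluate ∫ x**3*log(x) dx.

x**4*log(x)/4 - x**4/16 + C

Use integration by parts with u = log(x), dv = x**3 dx.
Then du = 1/x dx and v = x**4/4.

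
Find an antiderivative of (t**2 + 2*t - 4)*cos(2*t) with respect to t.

Use integration by parts with u = t**2 + 2*t - 4, dv = cos(2*t) dt, so v = sin(2*t)/2.
Apply parts 2 times (tabular method): alternate signs, differentiate u down to 0, integrate dv up.

t**2*sin(2*t)/2 + t*sin(2*t) + t*cos(2*t)/2 - 9*sin(2*t)/4 + cos(2*t)/2 + C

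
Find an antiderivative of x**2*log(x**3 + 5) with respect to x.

x**3*log(x**3 + 5)/3 - x**3/3 + 5*log(x**3 + 5)/3 + C

Let u = x**3 + 5, so du = (3*x**2) dx.
The integral becomes (1/3)·∫ log(u) du; integrate by parts with u′=log(u), dv′=du.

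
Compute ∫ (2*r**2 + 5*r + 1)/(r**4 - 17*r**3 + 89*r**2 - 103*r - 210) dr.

Factor the denominator: (r - 7)*(r - 6)*(r - 5)*(r + 1).
Partial-fraction decomposition: 1/(168*(r + 1)) + 19/(3*(r - 5)) - 103/(7*(r - 6)) + 67/(8*(r - 7)).
Integrate each term: A/(r−a) contributes A·log|r−a|.

67*log(r - 7)/8 - 103*log(r - 6)/7 + 19*log(r - 5)/3 + log(r + 1)/168 + C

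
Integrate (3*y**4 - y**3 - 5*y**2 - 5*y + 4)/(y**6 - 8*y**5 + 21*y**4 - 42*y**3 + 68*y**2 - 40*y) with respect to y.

Factor the denominator: y*(y - 5)*(y - 2)*(y - 1)*(y**2 + 4).
Partial-fraction decomposition: -(383*y + 958)/(1160*(y**2 + 4)) - 1/(5*(y - 1)) - 7/(24*(y - 2)) + 401/(435*(y - 5)) - 1/(10*y).
Integrate each term; A/(y−a) gives A·log|y−a|; the (By+D)/(y²+p²) term gives a log and an atan.

-log(y)/10 + 401*log(y - 5)/435 - 7*log(y - 2)/24 - log(y - 1)/5 - 383*log(y**2 + 4)/2320 - 479*atan(y/2)/1160 + C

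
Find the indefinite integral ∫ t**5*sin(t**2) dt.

Let u = t², du = 2t dt; rewrite as (1/2)∫ u^2·sin(1u) du.
Now integrate by parts 2 times.

-t**4*cos(t**2)/2 + t**2*sin(t**2) + cos(t**2) + C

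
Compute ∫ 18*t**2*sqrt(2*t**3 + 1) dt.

2*(2*t**3 + 1)**(3/2) + C

Let u = 2*t**3 + 1, so du = (6*t**2) dt.
Rewriting, the integral becomes 3·∫ √u du = 3·(2/3)u^(3/2).
Substituting back, u = 2*t**3 + 1.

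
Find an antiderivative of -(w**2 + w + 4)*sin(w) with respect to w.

w**2*cos(w) - 2*w*sin(w) + w*cos(w) - sin(w) + 2*cos(w) + C

Use integration by parts with u = w**2 + w + 4, dv = -sin(w) dw, so v = cos(w).
Apply parts 2 times (tabular method): alternate signs, differentiate u down to 0, integrate dv up.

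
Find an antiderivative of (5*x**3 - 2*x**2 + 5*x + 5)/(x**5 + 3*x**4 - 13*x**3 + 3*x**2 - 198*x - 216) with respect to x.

313*log(x - 4)/1250 + 7*log(x + 1)/250 - 1177*log(x + 6)/2250 + 2753*log(x**2 + 9)/22500 + 3329*atan(x/3)/11250 + C

Factor the denominator: (x - 4)*(x + 1)*(x + 6)*(x**2 + 9).
Partial-fraction decomposition: (2753*x + 9987)/(11250*(x**2 + 9)) - 1177/(2250*(x + 6)) + 7/(250*(x + 1)) + 313/(1250*(x - 4)).
Integrate each term; A/(x−a) gives A·log|x−a|; the (Bx+D)/(x²+p²) term gives a log and an atan.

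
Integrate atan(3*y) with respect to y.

y*atan(3*y) - log(9*y**2 + 1)/6 + C

Use integration by parts with u = arctan(3*y), dv = dy.
Then du = 3/(9*y**2 + 1) dy.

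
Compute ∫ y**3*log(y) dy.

y**4*log(y)/4 - y**4/16 + C

Use integration by parts with u = log(y), dv = y**3 dy.
Then du = 1/y dy and v = y**4/4.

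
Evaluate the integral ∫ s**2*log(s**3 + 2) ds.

Let u = s**3 + 2, so du = (3*s**2) ds.
The integral becomes (1/3)·∫ log(u) du; integrate by parts with u′=log(u), dv′=du.

s**3*log(s**3 + 2)/3 - s**3/3 + 2*log(s**3 + 2)/3 + C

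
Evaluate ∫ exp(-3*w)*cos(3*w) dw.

exp(-3*w)*sin(3*w)/6 - exp(-3*w)*cos(3*w)/6 + C

Let I denote the integral. Integrate by parts with u = cos(3*w), dv = exp(-3*w) dw, so v = -exp(-3*w)/3: I = -exp(-3*w)*cos(3*w)/3 − ∫ exp(-3*w)*sin(3*w) dw.
Apply parts again with u = sin(3*w), dv = exp(-3*w) dw: ∫ exp(-3*w)*sin(3*w) dw = -exp(-3*w)*sin(3*w)/3 + I. Substituting back brings back I: I = exp(-3*w)*sin(3*w)/3 - exp(-3*w)*cos(3*w)/3 − I.
Solving for I: (1 + 1)·I equals the remaining terms, so I = (1/2)·(exp(-3*w)*sin(3*w)/3 - exp(-3*w)*cos(3*w)/3).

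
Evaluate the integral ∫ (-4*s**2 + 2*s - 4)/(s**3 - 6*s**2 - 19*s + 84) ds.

Factor the denominator: (s - 7)*(s - 3)*(s + 4).
Partial-fraction decomposition: -76/(77*(s + 4)) + 17/(14*(s - 3)) - 93/(22*(s - 7)).
Integrate each term: A/(s−a) contributes A·log|s−a|.

-93*log(s - 7)/22 + 17*log(s - 3)/14 - 76*log(s + 4)/77 + C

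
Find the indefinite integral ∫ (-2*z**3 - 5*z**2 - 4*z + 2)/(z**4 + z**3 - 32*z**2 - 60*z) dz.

Factor the denominator: z*(z - 6)*(z + 2)*(z + 5).
Partial-fraction decomposition: -49/(55*(z + 5)) + 1/(8*(z + 2)) - 317/(264*(z - 6)) - 1/(30*z).
Integrate each term: A/(z−a) contributes A·log|z−a|.

-log(z)/30 - 317*log(z - 6)/264 + log(z + 2)/8 - 49*log(z + 5)/55 + C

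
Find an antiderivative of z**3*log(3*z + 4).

z**4*log(3*z + 4)/4 - z**4/16 + z**3/9 - 2*z**2/9 + 16*z/27 - 64*log(3*z + 4)/81 + C

Use integration by parts with u = log(3*z + 4), dv = z**3 dz.
Then du = 3/(3*z + 4) dz and v = z**4/4.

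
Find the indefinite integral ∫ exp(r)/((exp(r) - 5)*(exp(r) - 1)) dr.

log(exp(r) - 5)/4 - log(exp(r) - 1)/4 + C

Let u = e^r, du = e^r dr.
The integral becomes ∫ du/((u-1)(u-5)); decompose into partial fractions.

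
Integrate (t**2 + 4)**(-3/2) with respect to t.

Substitute t = 2·tan(θ), so dt = 2·sec(θ)^2 dθ and the radical becomes sqrt(t**2 + 4) = 2·sec(θ) by the Pythagorean identity.
Integrate the resulting trig expression in θ, then back-substitute tan(θ) = t/2, sec(θ) = sqrt(t**2 + 4)/2 (absorbing any constant into C).

t/(4*sqrt(t**2 + 4)) + C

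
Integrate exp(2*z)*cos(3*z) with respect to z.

Let I denote the integral. Integrate by parts with u = cos(3*z), dv = exp(2*z) dz, so v = exp(2*z)/2: I = exp(2*z)*cos(3*z)/2 + (3/2)·∫ exp(2*z)*sin(3*z) dz.
Apply parts again with u = sin(3*z), dv = exp(2*z) dz: ∫ exp(2*z)*sin(3*z) dz = exp(2*z)*sin(3*z)/2 − (3/2)·I. Substituting back brings back I: I = 3*exp(2*z)*sin(3*z)/4 + exp(2*z)*cos(3*z)/2 − (9/4)·I.
Solving for I: (1 + 9/4)·I equals the remaining terms, so I = (4/13)·(3*exp(2*z)*sin(3*z)/4 + exp(2*z)*cos(3*z)/2).

3*exp(2*z)*sin(3*z)/13 + 2*exp(2*z)*cos(3*z)/13 + C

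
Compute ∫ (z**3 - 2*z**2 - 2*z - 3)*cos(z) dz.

Use integration by parts with u = z**3 - 2*z**2 - 2*z - 3, dv = cos(z) dz, so v = sin(z).
Apply parts 3 times (tabular method): alternate signs, differentiate u down to 0, integrate dv up.

z**3*sin(z) - 2*z**2*sin(z) + 3*z**2*cos(z) - 8*z*sin(z) - 4*z*cos(z) + sin(z) - 8*cos(z) + C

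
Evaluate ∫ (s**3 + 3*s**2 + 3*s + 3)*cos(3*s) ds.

Use integration by parts with u = s**3 + 3*s**2 + 3*s + 3, dv = cos(3*s) ds, so v = sin(3*s)/3.
Apply parts 3 times (tabular method): alternate signs, differentiate u down to 0, integrate dv up.

s**3*sin(3*s)/3 + s**2*sin(3*s) + s**2*cos(3*s)/3 + 7*s*sin(3*s)/9 + 2*s*cos(3*s)/3 + 7*sin(3*s)/9 + 7*cos(3*s)/27 + C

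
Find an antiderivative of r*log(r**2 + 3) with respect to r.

Let u = r**2 + 3, so du = (2*r) dr.
The integral becomes (1/2)·∫ log(u) du; integrate by parts with u′=log(u), dv′=du.

r**2*log(r**2 + 3)/2 - r**2/2 + 3*log(r**2 + 3)/2 + C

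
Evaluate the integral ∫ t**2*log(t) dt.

t**3*log(t)/3 - t**3/9 + C

Use integration by parts with u = log(t), dv = t**2 dt.
Then du = 1/t dt and v = t**3/3.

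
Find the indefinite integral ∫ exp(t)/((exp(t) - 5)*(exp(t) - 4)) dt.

Let u = e^t, du = e^t dt.
The integral becomes ∫ du/((u-4)(u-5)); decompose into partial fractions.

log(exp(t) - 5) - log(exp(t) - 4) + C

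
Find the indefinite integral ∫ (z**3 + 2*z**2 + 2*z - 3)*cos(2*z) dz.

Use integration by parts with u = z**3 + 2*z**2 + 2*z - 3, dv = cos(2*z) dz, so v = sin(2*z)/2.
Apply parts 3 times (tabular method): alternate signs, differentiate u down to 0, integrate dv up.

z**3*sin(2*z)/2 + z**2*sin(2*z) + 3*z**2*cos(2*z)/4 + z*sin(2*z)/4 + z*cos(2*z) - 2*sin(2*z) + cos(2*z)/8 + C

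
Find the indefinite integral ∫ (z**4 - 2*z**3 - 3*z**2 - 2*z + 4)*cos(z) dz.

Use integration by parts with u = z**4 - 2*z**3 - 3*z**2 - 2*z + 4, dv = cos(z) dz, so v = sin(z).
Apply parts 4 times (tabular method): alternate signs, differentiate u down to 0, integrate dv up.

z**4*sin(z) - 2*z**3*sin(z) + 4*z**3*cos(z) - 15*z**2*sin(z) - 6*z**2*cos(z) + 10*z*sin(z) - 30*z*cos(z) + 34*sin(z) + 10*cos(z) + C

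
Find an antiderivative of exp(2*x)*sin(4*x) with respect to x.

Let I denote the integral. Integrate by parts with u = sin(4*x), dv = exp(2*x) dx, so v = exp(2*x)/2: I = exp(2*x)*sin(4*x)/2 − 2·∫ exp(2*x)*cos(4*x) dx.
Apply parts again with u = cos(4*x), dv = exp(2*x) dx: ∫ exp(2*x)*cos(4*x) dx = exp(2*x)*cos(4*x)/2 + 2·I. Substituting back brings back I: I = exp(2*x)*sin(4*x)/2 - exp(2*x)*cos(4*x) − 4·I.
Solving for I: (1 + 4)·I equals the remaining terms, so I = (1/5)·(exp(2*x)*sin(4*x)/2 - exp(2*x)*cos(4*x)).

exp(2*x)*sin(4*x)/10 - exp(2*x)*cos(4*x)/5 + C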